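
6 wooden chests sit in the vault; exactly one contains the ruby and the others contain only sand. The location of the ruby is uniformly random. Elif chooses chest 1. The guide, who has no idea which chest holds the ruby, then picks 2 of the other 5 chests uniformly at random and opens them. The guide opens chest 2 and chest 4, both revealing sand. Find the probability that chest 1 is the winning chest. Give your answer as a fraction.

1/4

Because the guide chose which chests to open without knowing where the ruby is, the choice is independent of the prize location. Learning that none of the 2 opened chests holds the ruby simply rules out those 2 locations and leaves the remaining 4 chests still equally likely by symmetry.
So P(the ruby in chest 1) = 1/4.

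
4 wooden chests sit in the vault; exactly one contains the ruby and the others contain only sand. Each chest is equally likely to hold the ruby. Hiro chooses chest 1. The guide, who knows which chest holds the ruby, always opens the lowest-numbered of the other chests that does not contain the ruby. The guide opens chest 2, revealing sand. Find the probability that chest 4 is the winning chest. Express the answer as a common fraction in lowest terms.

1/3

Consider each possible location of the ruby in turn.
If it is in any of chests 1, 3, and 4 (prior 1/4 each): chest 2 is the lowest-numbered option available, probability 1; weight (1/4)·1 = 1/4 each.
If it is in chest 2 (prior 1/4): the guide opened chest 2, so this case is ruled out; weight (1/4)·0 = 0.
The weights sum to 3/4.
So P(the ruby in chest 4 | the guide opened chest 2) = (1/4) / (3/4) = 1/3.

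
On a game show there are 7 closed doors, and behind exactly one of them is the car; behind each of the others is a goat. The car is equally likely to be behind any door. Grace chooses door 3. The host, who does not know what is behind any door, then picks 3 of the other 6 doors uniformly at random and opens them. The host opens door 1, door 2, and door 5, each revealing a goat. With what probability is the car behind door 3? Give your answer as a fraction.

Consider each possible location of the car in turn.
If it is behind any of doors 1, 2, and 5 (prior 1/7 each): that door was opened and seen not to hold the prize — ruled out; weight (1/7)·0 = 0 each.
If it is behind any of doors 3, 4, 6, and 7 (prior 1/7 each): the host picks exactly this set with probability 1/20 regardless, and none is the prize; weight (1/7)·(1/20) = 1/140 each.
The weights sum to 1/35.
So P(the car behind door 3 | the host opened door 1, door 2, and door 5) = (1/140) / (1/35) = 1/4.

1/4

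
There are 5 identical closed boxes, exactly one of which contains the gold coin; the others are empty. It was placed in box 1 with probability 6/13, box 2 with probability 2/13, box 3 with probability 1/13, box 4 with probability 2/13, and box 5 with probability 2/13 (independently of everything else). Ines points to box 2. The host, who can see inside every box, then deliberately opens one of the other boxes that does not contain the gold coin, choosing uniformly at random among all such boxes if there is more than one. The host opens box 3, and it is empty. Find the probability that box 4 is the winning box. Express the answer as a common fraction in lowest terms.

4/23

Condition on the true location of the gold coin.
If it is in box 1 (prior 6/13): the host has 3 equally likely choices, so probability 1/3; weight (6/13)·(1/3) = 2/13.
If it is in box 2 (prior 2/13): the host has 4 equally likely choices, so probability 1/4; weight (2/13)·(1/4) = 1/26.
If it is in box 3 (prior 1/13): the host opened box 3, so this case is ruled out; weight (1/13)·0 = 0.
If it is in either of boxes 4 and 5 (prior 2/13 each): the host has 3 equally likely choices, so probability 1/3; weight (2/13)·(1/3) = 2/39 each.
The weights sum to 23/78.
So P(the gold coin in box 4 | the host opened box 3) = (2/39) / (23/78) = 4/23.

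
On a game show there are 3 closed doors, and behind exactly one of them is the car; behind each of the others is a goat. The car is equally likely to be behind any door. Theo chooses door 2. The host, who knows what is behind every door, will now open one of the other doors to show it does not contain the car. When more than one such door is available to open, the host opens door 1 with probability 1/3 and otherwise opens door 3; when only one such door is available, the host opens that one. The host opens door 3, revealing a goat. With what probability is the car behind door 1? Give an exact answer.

3/5

Apply Bayes' rule, conditioning on where the car actually is.
If it is behind door 1 (prior 1/3): only door 3 is available, probability 1; weight (1/3)·1 = 1/3.
If it is behind door 2 (prior 1/3): door 1 is available but not opened, probability 2/3; weight (1/3)·(2/3) = 2/9.
If it is behind door 3 (prior 1/3): the host opened door 3, so this case is ruled out; weight (1/3)·0 = 0.
The weights sum to 5/9.
So P(the car behind door 1 | the host opened door 3) = (1/3) / (5/9) = 3/5.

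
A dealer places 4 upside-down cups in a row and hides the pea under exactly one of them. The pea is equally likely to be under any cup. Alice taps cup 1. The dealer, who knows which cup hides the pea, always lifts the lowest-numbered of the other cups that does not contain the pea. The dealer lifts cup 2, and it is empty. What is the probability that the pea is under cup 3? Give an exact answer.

Consider each possible location of the pea in turn.
If it is under any of cups 1, 3, and 4 (prior 1/4 each): cup 2 is the lowest-numbered option available, probability 1; weight (1/4)·1 = 1/4 each.
If it is under cup 2 (prior 1/4): the dealer opened cup 2, so this case is ruled out; weight (1/4)·0 = 0.
The weights sum to 3/4.
So P(the pea under cup 3 | the dealer opened cup 2) = (1/4) / (3/4) = 1/3.

1/3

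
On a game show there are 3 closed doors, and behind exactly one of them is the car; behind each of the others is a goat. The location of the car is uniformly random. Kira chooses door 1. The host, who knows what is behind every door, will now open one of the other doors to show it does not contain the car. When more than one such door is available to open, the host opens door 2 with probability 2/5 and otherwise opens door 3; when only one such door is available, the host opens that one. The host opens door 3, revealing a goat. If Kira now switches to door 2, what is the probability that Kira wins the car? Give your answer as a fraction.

Condition on the true location of the car.
If it is behind door 1 (prior 1/3): door 2 is available but not opened, probability 3/5; weight (1/3)·(3/5) = 1/5.
If it is behind door 2 (prior 1/3): only door 3 is available, probability 1; weight (1/3)·1 = 1/3.
If it is behind door 3 (prior 1/3): the host opened door 3, so this case is ruled out; weight (1/3)·0 = 0.
The weights sum to 8/15.
So P(the car behind door 2 | the host opened door 3) = (1/3) / (8/15) = 5/8.

5/8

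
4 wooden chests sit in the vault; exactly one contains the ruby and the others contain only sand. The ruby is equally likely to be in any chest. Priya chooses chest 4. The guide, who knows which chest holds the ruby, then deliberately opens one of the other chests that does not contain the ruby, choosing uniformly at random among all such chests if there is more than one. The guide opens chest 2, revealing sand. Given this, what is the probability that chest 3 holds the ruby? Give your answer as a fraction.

Consider each possible location of the ruby in turn.
If it is in either of chests 1 and 3 (prior 1/4 each): the guide has 2 equally likely choices, so probability 1/2; weight (1/4)·(1/2) = 1/8 each.
If it is in chest 2 (prior 1/4): the guide opened chest 2, so this case is ruled out; weight (1/4)·0 = 0.
If it is in chest 4 (prior 1/4): the guide has 3 equally likely choices, so probability 1/3; weight (1/4)·(1/3) = 1/12.
The weights sum to 1/3.
So P(the ruby in chest 3 | the guide opened chest 2) = (1/8) / (1/3) = 3/8.

3/8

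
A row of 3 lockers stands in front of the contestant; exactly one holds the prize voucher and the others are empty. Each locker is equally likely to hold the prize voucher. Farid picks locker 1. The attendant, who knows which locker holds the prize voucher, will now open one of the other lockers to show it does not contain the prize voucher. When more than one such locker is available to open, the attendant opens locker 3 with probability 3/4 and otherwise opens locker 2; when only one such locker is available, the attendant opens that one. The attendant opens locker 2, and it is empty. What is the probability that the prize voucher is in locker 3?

4/5

Condition on the true location of the prize voucher.
If it is in locker 1 (prior 1/3): locker 3 is available but not opened, probability 1/4; weight (1/3)·(1/4) = 1/12.
If it is in locker 2 (prior 1/3): the attendant opened locker 2, so this case is ruled out; weight (1/3)·0 = 0.
If it is in locker 3 (prior 1/3): only locker 2 is available, probability 1; weight (1/3)·1 = 1/3.
The weights sum to 5/12.
So P(the prize voucher in locker 3 | the attendant opened locker 2) = (1/3) / (5/12) = 4/5.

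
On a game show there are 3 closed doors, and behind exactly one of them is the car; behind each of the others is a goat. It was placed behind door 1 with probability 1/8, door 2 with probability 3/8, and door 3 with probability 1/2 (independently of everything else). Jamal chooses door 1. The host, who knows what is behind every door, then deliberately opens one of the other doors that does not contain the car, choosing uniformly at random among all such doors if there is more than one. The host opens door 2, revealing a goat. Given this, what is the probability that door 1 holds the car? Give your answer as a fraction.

Apply Bayes' rule, conditioning on where the car actually is.
If it is behind door 1 (prior 1/8): the host has 2 equally likely choices, so probability 1/2; weight (1/8)·(1/2) = 1/16.
If it is behind door 2 (prior 3/8): the host opened door 2, so this case is ruled out; weight (3/8)·0 = 0.
If it is behind door 3 (prior 1/2): the host has no choice, probability 1; weight (1/2)·1 = 1/2.
The weights sum to 9/16.
So P(the car behind door 1 | the host opened door 2) = (1/16) / (9/16) = 1/9.

1/9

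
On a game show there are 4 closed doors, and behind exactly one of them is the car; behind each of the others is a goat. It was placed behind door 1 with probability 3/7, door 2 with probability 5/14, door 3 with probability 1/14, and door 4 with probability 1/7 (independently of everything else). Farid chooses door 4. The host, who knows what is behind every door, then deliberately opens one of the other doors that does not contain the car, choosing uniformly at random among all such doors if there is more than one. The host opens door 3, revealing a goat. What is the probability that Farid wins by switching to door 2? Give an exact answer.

15/37

Condition on the true location of the car.
If it is behind door 1 (prior 3/7): the host has 2 equally likely choices, so probability 1/2; weight (3/7)·(1/2) = 3/14.
If it is behind door 2 (prior 5/14): the host has 2 equally likely choices, so probability 1/2; weight (5/14)·(1/2) = 5/28.
If it is behind door 3 (prior 1/14): the host opened door 3, so this case is ruled out; weight (1/14)·0 = 0.
If it is behind door 4 (prior 1/7): the host has 3 equally likely choices, so probability 1/3; weight (1/7)·(1/3) = 1/21.
The weights sum to 37/84.
So P(the car behind door 2 | the host opened door 3) = (5/28) / (37/84) = 15/37.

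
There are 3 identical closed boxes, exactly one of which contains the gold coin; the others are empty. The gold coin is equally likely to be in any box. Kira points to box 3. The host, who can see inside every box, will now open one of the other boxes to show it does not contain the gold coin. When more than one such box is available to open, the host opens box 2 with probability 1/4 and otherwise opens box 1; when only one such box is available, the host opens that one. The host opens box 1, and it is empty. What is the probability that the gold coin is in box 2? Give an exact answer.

4/7

Apply Bayes' rule, conditioning on where the gold coin actually is.
If it is in box 1 (prior 1/3): the host opened box 1, so this case is ruled out; weight (1/3)·0 = 0.
If it is in box 2 (prior 1/3): only box 1 is available, probability 1; weight (1/3)·1 = 1/3.
If it is in box 3 (prior 1/3): box 2 is available but not opened, probability 3/4; weight (1/3)·(3/4) = 1/4.
The weights sum to 7/12.
So P(the gold coin in box 2 | the host opened box 1) = (1/3) / (7/12) = 4/7.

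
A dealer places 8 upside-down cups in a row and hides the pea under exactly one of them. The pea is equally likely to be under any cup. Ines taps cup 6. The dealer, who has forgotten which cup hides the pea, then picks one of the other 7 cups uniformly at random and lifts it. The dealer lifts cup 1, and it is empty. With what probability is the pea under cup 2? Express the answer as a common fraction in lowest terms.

Condition on the true location of the pea.
If it is under cup 1 (prior 1/8): the dealer opened cup 1, so this case is ruled out; weight (1/8)·0 = 0.
If it is under any of cups 2, 3, 4, 5, 6, 7, and 8 (prior 1/8 each): the dealer picks cup 1 with probability 1/7 regardless, and it is not the prize; weight (1/8)·(1/7) = 1/56 each.
The weights sum to 1/8.
So P(the pea under cup 2 | the dealer opened cup 1) = (1/56) / (1/8) = 1/7.

1/7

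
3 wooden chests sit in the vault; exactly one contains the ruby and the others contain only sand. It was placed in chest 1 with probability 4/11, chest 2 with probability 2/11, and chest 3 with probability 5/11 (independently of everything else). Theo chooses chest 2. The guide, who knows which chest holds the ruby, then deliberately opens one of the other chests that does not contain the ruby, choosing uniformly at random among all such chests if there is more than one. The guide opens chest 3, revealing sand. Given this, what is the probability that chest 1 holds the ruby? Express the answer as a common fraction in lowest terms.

4/5

Condition on the true location of the ruby.
If it is in chest 1 (prior 4/11): the guide has no choice, probability 1; weight (4/11)·1 = 4/11.
If it is in chest 2 (prior 2/11): the guide has 2 equally likely choices, so probability 1/2; weight (2/11)·(1/2) = 1/11.
If it is in chest 3 (prior 5/11): the guide opened chest 3, so this case is ruled out; weight (5/11)·0 = 0.
The weights sum to 5/11.
So P(the ruby in chest 1 | the guide opened chest 3) = (4/11) / (5/11) = 4/5.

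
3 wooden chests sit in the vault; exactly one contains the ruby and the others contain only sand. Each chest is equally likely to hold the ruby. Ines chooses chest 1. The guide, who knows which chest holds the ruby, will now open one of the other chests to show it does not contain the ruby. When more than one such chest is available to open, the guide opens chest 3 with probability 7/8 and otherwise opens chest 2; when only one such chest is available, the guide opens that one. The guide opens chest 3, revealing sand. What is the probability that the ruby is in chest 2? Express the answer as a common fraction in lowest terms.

8/15

Apply Bayes' rule, conditioning on where the ruby actually is.
If it is in chest 1 (prior 1/3): chest 3 is available, opened with probability 7/8; weight (1/3)·(7/8) = 7/24.
If it is in chest 2 (prior 1/3): only chest 3 is available, probability 1; weight (1/3)·1 = 1/3.
If it is in chest 3 (prior 1/3): the guide opened chest 3, so this case is ruled out; weight (1/3)·0 = 0.
The weights sum to 5/8.
So P(the ruby in chest 2 | the guide opened chest 3) = (1/3) / (5/8) = 8/15.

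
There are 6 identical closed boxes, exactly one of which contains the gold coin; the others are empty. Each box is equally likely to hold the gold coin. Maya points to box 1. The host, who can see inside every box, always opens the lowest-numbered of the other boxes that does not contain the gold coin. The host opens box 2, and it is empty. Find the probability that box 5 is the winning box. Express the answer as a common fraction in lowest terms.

Consider each possible location of the gold coin in turn.
If it is in any of boxes 1, 3, 4, 5, and 6 (prior 1/6 each): box 2 is the lowest-numbered option available, probability 1; weight (1/6)·1 = 1/6 each.
If it is in box 2 (prior 1/6): the host opened box 2, so this case is ruled out; weight (1/6)·0 = 0.
The weights sum to 5/6.
So P(the gold coin in box 5 | the host opened box 2) = (1/6) / (5/6) = 1/5.

1/5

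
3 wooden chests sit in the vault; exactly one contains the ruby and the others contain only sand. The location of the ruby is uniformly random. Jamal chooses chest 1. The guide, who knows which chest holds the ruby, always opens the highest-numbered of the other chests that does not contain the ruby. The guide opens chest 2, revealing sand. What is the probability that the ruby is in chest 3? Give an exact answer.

1

Consider each possible location of the ruby in turn.
If it is in chest 1 (prior 1/3): the guide would have opened chest 3 instead, probability 0; weight (1/3)·0 = 0.
If it is in chest 2 (prior 1/3): the guide opened chest 2, so this case is ruled out; weight (1/3)·0 = 0.
If it is in chest 3 (prior 1/3): chest 2 is the highest-numbered option available, probability 1; weight (1/3)·1 = 1/3.
The weights sum to 1/3.
So P(the ruby in chest 3 | the guide opened chest 2) = (1/3) / (1/3) = 1.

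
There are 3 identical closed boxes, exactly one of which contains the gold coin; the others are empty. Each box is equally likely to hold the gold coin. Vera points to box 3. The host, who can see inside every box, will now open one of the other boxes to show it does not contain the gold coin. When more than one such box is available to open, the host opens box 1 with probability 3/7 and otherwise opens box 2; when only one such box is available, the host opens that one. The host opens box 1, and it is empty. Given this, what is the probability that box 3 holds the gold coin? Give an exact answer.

3/10

Condition on the true location of the gold coin.
If it is in box 1 (prior 1/3): the host opened box 1, so this case is ruled out; weight (1/3)·0 = 0.
If it is in box 2 (prior 1/3): only box 1 is available, probability 1; weight (1/3)·1 = 1/3.
If it is in box 3 (prior 1/3): box 1 is available, opened with probability 3/7; weight (1/3)·(3/7) = 1/7.
The weights sum to 10/21.
So P(the gold coin in box 3 | the host opened box 1) = (1/7) / (10/21) = 3/10.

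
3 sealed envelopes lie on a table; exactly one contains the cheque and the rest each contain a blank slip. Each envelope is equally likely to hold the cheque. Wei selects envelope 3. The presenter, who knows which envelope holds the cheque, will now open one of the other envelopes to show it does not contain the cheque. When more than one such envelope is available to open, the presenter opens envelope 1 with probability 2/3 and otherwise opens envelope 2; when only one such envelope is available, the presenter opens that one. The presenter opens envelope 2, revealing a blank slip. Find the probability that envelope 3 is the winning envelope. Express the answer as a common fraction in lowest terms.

Apply Bayes' rule, conditioning on where the cheque actually is.
If it is in envelope 1 (prior 1/3): only envelope 2 is available, probability 1; weight (1/3)·1 = 1/3.
If it is in envelope 2 (prior 1/3): the presenter opened envelope 2, so this case is ruled out; weight (1/3)·0 = 0.
If it is in envelope 3 (prior 1/3): envelope 1 is available but not opened, probability 1/3; weight (1/3)·(1/3) = 1/9.
The weights sum to 4/9.
So P(the cheque in envelope 3 | the presenter opened envelope 2) = (1/9) / (4/9) = 1/4.

1/4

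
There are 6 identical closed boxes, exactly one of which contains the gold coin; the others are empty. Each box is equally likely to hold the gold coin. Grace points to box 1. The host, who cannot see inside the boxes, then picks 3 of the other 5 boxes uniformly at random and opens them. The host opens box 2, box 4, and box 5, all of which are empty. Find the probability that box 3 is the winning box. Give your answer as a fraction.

1/3

Because the host chose which boxes to open without knowing where the gold coin is, the choice is independent of the prize location. Learning that none of the 3 opened boxes holds the gold coin simply rules out those 3 locations and leaves the remaining 3 boxes still equally likely by symmetry.
So P(the gold coin in box 3) = 1/3.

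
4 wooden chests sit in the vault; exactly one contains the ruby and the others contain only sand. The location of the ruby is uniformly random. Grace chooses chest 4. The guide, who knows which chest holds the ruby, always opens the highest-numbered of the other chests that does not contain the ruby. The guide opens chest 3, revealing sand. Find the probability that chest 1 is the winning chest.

1/3

Condition on the true location of the ruby.
If it is in any of chests 1, 2, and 4 (prior 1/4 each): chest 3 is the highest-numbered option available, probability 1; weight (1/4)·1 = 1/4 each.
If it is in chest 3 (prior 1/4): the guide opened chest 3, so this case is ruled out; weight (1/4)·0 = 0.
The weights sum to 3/4.
So P(the ruby in chest 1 | the guide opened chest 3) = (1/4) / (3/4) = 1/3.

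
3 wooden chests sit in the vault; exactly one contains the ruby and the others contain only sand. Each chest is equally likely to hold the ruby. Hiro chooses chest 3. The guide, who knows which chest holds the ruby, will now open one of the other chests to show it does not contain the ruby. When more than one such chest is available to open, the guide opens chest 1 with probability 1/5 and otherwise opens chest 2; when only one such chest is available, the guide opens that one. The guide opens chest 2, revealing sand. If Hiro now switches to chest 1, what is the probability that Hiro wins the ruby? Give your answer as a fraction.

Condition on the true location of the ruby.
If it is in chest 1 (prior 1/3): only chest 2 is available, probability 1; weight (1/3)·1 = 1/3.
If it is in chest 2 (prior 1/3): the guide opened chest 2, so this case is ruled out; weight (1/3)·0 = 0.
If it is in chest 3 (prior 1/3): chest 1 is available but not opened, probability 4/5; weight (1/3)·(4/5) = 4/15.
The weights sum to 3/5.
So P(the ruby in chest 1 | the guide opened chest 2) = (1/3) / (3/5) = 5/9.

5/9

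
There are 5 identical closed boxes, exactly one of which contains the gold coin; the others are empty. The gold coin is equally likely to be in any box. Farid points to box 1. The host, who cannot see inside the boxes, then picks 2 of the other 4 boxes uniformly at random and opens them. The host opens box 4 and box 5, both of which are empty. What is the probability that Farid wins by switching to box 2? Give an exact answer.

Because the host chose which boxes to open without knowing where the gold coin is, the choice is independent of the prize location. Learning that none of the 2 opened boxes holds the gold coin simply rules out those 2 locations and leaves the remaining 3 boxes still equally likely by symmetry.
So P(the gold coin in box 2) = 1/3.

1/3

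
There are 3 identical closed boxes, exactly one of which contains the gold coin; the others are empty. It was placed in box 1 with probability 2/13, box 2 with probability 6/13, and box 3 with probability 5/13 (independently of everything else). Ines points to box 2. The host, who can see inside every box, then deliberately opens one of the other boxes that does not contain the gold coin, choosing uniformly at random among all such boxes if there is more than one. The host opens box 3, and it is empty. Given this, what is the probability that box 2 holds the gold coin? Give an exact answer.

Consider each possible location of the gold coin in turn.
If it is in box 1 (prior 2/13): the host has no choice, probability 1; weight (2/13)·1 = 2/13.
If it is in box 2 (prior 6/13): the host has 2 equally likely choices, so probability 1/2; weight (6/13)·(1/2) = 3/13.
If it is in box 3 (prior 5/13): the host opened box 3, so this case is ruled out; weight (5/13)·0 = 0.
The weights sum to 5/13.
So P(the gold coin in box 2 | the host opened box 3) = (3/13) / (5/13) = 3/5.

3/5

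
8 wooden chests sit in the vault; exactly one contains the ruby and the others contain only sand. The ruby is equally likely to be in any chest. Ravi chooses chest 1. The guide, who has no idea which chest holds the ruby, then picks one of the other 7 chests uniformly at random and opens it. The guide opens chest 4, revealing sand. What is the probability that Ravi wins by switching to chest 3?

1/7

Apply Bayes' rule, conditioning on where the ruby actually is.
If it is in any of chests 1, 2, 3, 5, 6, 7, and 8 (prior 1/8 each): the guide picks chest 4 with probability 1/7 regardless, and it is not the prize; weight (1/8)·(1/7) = 1/56 each.
If it is in chest 4 (prior 1/8): the guide opened chest 4, so this case is ruled out; weight (1/8)·0 = 0.
The weights sum to 1/8.
So P(the ruby in chest 3 | the guide opened chest 4) = (1/56) / (1/8) = 1/7.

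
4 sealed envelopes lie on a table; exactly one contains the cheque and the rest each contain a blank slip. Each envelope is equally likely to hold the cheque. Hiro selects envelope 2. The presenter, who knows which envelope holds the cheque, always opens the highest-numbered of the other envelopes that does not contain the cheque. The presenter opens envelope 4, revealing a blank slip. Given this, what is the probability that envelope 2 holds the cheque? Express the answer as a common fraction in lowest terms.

1/3

Apply Bayes' rule, conditioning on where the cheque actually is.
If it is in any of envelopes 1, 2, and 3 (prior 1/4 each): envelope 4 is the highest-numbered option available, probability 1; weight (1/4)·1 = 1/4 each.
If it is in envelope 4 (prior 1/4): the presenter opened envelope 4, so this case is ruled out; weight (1/4)·0 = 0.
The weights sum to 3/4.
So P(the cheque in envelope 2 | the presenter opened envelope 4) = (1/4) / (3/4) = 1/3.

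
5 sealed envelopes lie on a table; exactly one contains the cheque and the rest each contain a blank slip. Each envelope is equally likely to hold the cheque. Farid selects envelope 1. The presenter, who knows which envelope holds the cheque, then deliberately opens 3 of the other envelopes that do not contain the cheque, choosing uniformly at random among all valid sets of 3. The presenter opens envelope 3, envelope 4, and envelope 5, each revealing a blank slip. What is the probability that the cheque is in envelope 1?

1/5

Condition on the true location of the cheque.
If it is in envelope 1 (prior 1/5): the presenter has 4 equally likely choices, so probability 1/4; weight (1/5)·(1/4) = 1/20.
If it is in envelope 2 (prior 1/5): the presenter has no choice, probability 1; weight (1/5)·1 = 1/5.
If it is in any of envelopes 3, 4, and 5 (prior 1/5 each): that envelope was opened and seen not to hold the prize — ruled out; weight (1/5)·0 = 0 each.
The weights sum to 1/4.
So P(the cheque in envelope 1 | the presenter opened envelope 3, envelope 4, and envelope 5) = (1/20) / (1/4) = 1/5.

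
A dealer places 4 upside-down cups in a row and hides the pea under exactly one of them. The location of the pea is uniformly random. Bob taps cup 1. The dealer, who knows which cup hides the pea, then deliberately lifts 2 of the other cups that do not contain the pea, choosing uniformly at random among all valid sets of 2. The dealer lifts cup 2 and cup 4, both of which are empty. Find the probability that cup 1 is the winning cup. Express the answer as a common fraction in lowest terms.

Consider each possible location of the pea in turn.
If it is under cup 1 (prior 1/4): the dealer has 3 equally likely choices, so probability 1/3; weight (1/4)·(1/3) = 1/12.
If it is under either of cups 2 and 4 (prior 1/4 each): that cup was opened and seen not to hold the prize — ruled out; weight (1/4)·0 = 0 each.
If it is under cup 3 (prior 1/4): the dealer has no choice, probability 1; weight (1/4)·1 = 1/4.
The weights sum to 1/3.
So P(the pea under cup 1 | the dealer opened cup 2 and cup 4) = (1/12) / (1/3) = 1/4.

1/4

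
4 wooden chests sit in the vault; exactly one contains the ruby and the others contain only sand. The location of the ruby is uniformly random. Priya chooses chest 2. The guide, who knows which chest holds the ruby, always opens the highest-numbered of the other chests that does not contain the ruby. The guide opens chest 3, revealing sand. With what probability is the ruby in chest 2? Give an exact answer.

0

Condition on the true location of the ruby.
If it is in either of chests 1 and 2 (prior 1/4 each): the guide would have opened chest 4 instead, probability 0; weight (1/4)·0 = 0 each.
If it is in chest 3 (prior 1/4): the guide opened chest 3, so this case is ruled out; weight (1/4)·0 = 0.
If it is in chest 4 (prior 1/4): chest 3 is the highest-numbered option available, probability 1; weight (1/4)·1 = 1/4.
The weights sum to 1/4.
So P(the ruby in chest 2 | the guide opened chest 3) = 0 / (1/4) = 0.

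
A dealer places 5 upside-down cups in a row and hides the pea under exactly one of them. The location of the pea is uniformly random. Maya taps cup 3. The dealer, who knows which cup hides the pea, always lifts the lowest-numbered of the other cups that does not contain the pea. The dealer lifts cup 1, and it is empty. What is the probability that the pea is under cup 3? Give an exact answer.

1/4

Condition on the true location of the pea.
If it is under cup 1 (prior 1/5): the dealer opened cup 1, so this case is ruled out; weight (1/5)·0 = 0.
If it is under any of cups 2, 3, 4, and 5 (prior 1/5 each): cup 1 is the lowest-numbered option available, probability 1; weight (1/5)·1 = 1/5 each.
The weights sum to 4/5.
So P(the pea under cup 3 | the dealer opened cup 1) = (1/5) / (4/5) = 1/4.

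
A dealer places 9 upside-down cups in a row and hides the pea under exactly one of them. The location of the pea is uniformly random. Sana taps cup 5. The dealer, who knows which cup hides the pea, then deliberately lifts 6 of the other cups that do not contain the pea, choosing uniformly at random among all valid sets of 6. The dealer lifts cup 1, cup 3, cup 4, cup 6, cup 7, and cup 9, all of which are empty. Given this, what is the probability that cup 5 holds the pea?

Consider each possible location of the pea in turn.
If it is under any of cups 1, 3, 4, 6, 7, and 9 (prior 1/9 each): that cup was opened and seen not to hold the prize — ruled out; weight (1/9)·0 = 0 each.
If it is under either of cups 2 and 8 (prior 1/9 each): the dealer has 7 equally likely choices, so probability 1/7; weight (1/9)·(1/7) = 1/63 each.
If it is under cup 5 (prior 1/9): the dealer has 28 equally likely choices, so probability 1/28; weight (1/9)·(1/28) = 1/252.
The weights sum to 1/28.
So P(the pea under cup 5 | the dealer opened cup 1, cup 3, cup 4, cup 6, cup 7, and cup 9) = (1/252) / (1/28) = 1/9.

1/9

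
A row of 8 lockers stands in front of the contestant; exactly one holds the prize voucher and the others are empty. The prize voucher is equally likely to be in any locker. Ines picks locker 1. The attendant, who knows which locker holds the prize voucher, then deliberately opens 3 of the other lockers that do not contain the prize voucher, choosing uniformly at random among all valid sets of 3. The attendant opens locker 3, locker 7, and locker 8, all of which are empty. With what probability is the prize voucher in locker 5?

7/32

Condition on the true location of the prize voucher.
If it is in locker 1 (prior 1/8): the attendant has 35 equally likely choices, so probability 1/35; weight (1/8)·(1/35) = 1/280.
If it is in any of lockers 2, 4, 5, and 6 (prior 1/8 each): the attendant has 20 equally likely choices, so probability 1/20; weight (1/8)·(1/20) = 1/160 each.
If it is in any of lockers 3, 7, and 8 (prior 1/8 each): that locker was opened and seen not to hold the prize — ruled out; weight (1/8)·0 = 0 each.
The weights sum to 1/35.
So P(the prize voucher in locker 5 | the attendant opened locker 3, locker 7, and locker 8) = (1/160) / (1/35) = 7/32.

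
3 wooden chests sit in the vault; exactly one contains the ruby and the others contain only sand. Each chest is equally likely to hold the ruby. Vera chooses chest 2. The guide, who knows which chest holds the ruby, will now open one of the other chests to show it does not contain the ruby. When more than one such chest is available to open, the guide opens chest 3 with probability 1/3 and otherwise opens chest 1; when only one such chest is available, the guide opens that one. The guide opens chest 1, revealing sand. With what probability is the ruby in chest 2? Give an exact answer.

2/5

Condition on the true location of the ruby.
If it is in chest 1 (prior 1/3): the guide opened chest 1, so this case is ruled out; weight (1/3)·0 = 0.
If it is in chest 2 (prior 1/3): chest 3 is available but not opened, probability 2/3; weight (1/3)·(2/3) = 2/9.
If it is in chest 3 (prior 1/3): only chest 1 is available, probability 1; weight (1/3)·1 = 1/3.
The weights sum to 5/9.
So P(the ruby in chest 2 | the guide opened chest 1) = (2/9) / (5/9) = 2/5.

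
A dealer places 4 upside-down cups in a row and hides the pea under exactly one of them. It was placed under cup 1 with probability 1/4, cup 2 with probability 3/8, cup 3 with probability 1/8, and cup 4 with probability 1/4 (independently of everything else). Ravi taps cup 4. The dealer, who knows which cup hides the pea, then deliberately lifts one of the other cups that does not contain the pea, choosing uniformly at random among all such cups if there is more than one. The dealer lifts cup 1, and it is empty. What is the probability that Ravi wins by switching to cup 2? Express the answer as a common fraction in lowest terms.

Apply Bayes' rule, conditioning on where the pea actually is.
If it is under cup 1 (prior 1/4): the dealer opened cup 1, so this case is ruled out; weight (1/4)·0 = 0.
If it is under cup 2 (prior 3/8): the dealer has 2 equally likely choices, so probability 1/2; weight (3/8)·(1/2) = 3/16.
If it is under cup 3 (prior 1/8): the dealer has 2 equally likely choices, so probability 1/2; weight (1/8)·(1/2) = 1/16.
If it is under cup 4 (prior 1/4): the dealer has 3 equally likely choices, so probability 1/3; weight (1/4)·(1/3) = 1/12.
The weights sum to 1/3.
So P(the pea under cup 2 | the dealer opened cup 1) = (3/16) / (1/3) = 9/16.

9/16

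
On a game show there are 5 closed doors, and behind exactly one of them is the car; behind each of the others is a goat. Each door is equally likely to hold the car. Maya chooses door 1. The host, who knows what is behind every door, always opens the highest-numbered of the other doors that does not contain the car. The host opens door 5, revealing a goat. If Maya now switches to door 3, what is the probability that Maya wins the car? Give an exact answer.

Apply Bayes' rule, conditioning on where the car actually is.
If it is behind any of doors 1, 2, 3, and 4 (prior 1/5 each): door 5 is the highest-numbered option available, probability 1; weight (1/5)·1 = 1/5 each.
If it is behind door 5 (prior 1/5): the host opened door 5, so this case is ruled out; weight (1/5)·0 = 0.
The weights sum to 4/5.
So P(the car behind door 3 | the host opened door 5) = (1/5) / (4/5) = 1/4.

1/4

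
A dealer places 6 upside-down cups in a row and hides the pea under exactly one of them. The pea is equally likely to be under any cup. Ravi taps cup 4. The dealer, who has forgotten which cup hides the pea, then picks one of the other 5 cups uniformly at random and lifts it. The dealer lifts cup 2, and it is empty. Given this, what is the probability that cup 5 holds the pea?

Consider each possible location of the pea in turn.
If it is under any of cups 1, 3, 4, 5, and 6 (prior 1/6 each): the dealer picks cup 2 with probability 1/5 regardless, and it is not the prize; weight (1/6)·(1/5) = 1/30 each.
If it is under cup 2 (prior 1/6): the dealer opened cup 2, so this case is ruled out; weight (1/6)·0 = 0.
The weights sum to 1/6.
So P(the pea under cup 5 | the dealer opened cup 2) = (1/30) / (1/6) = 1/5.

1/5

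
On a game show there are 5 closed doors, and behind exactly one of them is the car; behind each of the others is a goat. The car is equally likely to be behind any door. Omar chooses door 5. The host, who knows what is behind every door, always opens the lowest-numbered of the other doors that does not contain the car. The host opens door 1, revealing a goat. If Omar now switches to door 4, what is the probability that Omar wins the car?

Condition on the true location of the car.
If it is behind door 1 (prior 1/5): the host opened door 1, so this case is ruled out; weight (1/5)·0 = 0.
If it is behind any of doors 2, 3, 4, and 5 (prior 1/5 each): door 1 is the lowest-numbered option available, probability 1; weight (1/5)·1 = 1/5 each.
The weights sum to 4/5.
So P(the car behind door 4 | the host opened door 1) = (1/5) / (4/5) = 1/4.

1/4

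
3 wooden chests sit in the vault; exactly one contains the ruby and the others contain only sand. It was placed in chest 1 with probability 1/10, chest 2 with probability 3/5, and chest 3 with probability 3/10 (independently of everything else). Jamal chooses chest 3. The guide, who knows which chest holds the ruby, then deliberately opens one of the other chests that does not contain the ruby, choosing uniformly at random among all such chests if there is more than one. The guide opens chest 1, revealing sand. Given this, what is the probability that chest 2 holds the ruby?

Consider each possible location of the ruby in turn.
If it is in chest 1 (prior 1/10): the guide opened chest 1, so this case is ruled out; weight (1/10)·0 = 0.
If it is in chest 2 (prior 3/5): the guide has no choice, probability 1; weight (3/5)·1 = 3/5.
If it is in chest 3 (prior 3/10): the guide has 2 equally likely choices, so probability 1/2; weight (3/10)·(1/2) = 3/20.
The weights sum to 3/4.
So P(the ruby in chest 2 | the guide opened chest 1) = (3/5) / (3/4) = 4/5.

4/5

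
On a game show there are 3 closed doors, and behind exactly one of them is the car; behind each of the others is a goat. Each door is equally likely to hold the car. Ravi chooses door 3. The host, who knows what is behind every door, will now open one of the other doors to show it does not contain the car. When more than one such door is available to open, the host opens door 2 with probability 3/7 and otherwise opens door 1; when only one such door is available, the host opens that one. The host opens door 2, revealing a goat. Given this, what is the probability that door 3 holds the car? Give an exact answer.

Apply Bayes' rule, conditioning on where the car actually is.
If it is behind door 1 (prior 1/3): only door 2 is available, probability 1; weight (1/3)·1 = 1/3.
If it is behind door 2 (prior 1/3): the host opened door 2, so this case is ruled out; weight (1/3)·0 = 0.
If it is behind door 3 (prior 1/3): door 2 is available, opened with probability 3/7; weight (1/3)·(3/7) = 1/7.
The weights sum to 10/21.
So P(the car behind door 3 | the host opened door 2) = (1/7) / (10/21) = 3/10.

3/10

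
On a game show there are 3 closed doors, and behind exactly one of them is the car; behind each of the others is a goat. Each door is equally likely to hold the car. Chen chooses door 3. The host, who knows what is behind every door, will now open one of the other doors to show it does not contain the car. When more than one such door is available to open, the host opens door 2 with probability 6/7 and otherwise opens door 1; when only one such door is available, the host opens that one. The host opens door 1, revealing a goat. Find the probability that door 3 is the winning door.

Consider each possible location of the car in turn.
If it is behind door 1 (prior 1/3): the host opened door 1, so this case is ruled out; weight (1/3)·0 = 0.
If it is behind door 2 (prior 1/3): only door 1 is available, probability 1; weight (1/3)·1 = 1/3.
If it is behind door 3 (prior 1/3): door 2 is available but not opened, probability 1/7; weight (1/3)·(1/7) = 1/21.
The weights sum to 8/21.
So P(the car behind door 3 | the host opened door 1) = (1/21) / (8/21) = 1/8.

1/8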